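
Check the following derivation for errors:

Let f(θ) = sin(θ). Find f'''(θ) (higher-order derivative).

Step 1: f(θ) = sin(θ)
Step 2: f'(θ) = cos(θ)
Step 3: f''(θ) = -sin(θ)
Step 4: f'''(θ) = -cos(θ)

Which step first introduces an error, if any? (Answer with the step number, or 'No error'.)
No error

All steps in this derivation are correct.
The final answer f'''(θ) = -cos(θ) is valid.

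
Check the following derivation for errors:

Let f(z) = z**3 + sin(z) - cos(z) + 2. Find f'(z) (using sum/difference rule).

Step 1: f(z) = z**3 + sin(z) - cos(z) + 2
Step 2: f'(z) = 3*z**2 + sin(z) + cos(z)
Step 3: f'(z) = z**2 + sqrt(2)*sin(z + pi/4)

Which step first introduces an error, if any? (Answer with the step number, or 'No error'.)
Step 3

Step 3 is incorrect due to a wrong coefficient.
The step shows: z**2 + sqrt(2)*sin(z + pi/4)
The correct value should be: 3*z**2 + sqrt(2)*sin(z + pi/4)

Explanation: The coefficient 3 was incorrectly written as 1: the term 3*z**2 was incorrectly written as z**2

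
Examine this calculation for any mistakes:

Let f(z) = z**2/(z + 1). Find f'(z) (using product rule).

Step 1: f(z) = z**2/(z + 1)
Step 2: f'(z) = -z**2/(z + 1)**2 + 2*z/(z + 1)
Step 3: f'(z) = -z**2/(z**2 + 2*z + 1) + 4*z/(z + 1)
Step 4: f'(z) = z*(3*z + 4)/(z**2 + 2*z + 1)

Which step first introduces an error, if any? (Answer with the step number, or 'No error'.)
Step 3

Step 3 is incorrect due to a wrong coefficient.
The step shows: -z**2/(z**2 + 2*z + 1) + 4*z/(z + 1)
The correct value should be: -z**2/(z**2 + 2*z + 1) + 2*z/(z + 1)

Explanation: The coefficient 2 was incorrectly written as 4: the term 2*z/(z + 1) was incorrectly written as 4*z/(z + 1)
The later steps are derived from this incorrect expression, so the error originates in Step 3.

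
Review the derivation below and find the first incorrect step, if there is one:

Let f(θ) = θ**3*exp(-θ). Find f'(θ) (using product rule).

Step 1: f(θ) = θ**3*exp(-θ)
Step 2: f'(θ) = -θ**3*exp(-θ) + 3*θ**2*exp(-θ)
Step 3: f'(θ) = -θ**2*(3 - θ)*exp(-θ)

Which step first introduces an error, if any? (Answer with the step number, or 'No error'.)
Step 3

Step 3 is incorrect due to a sign flip.
The step shows: -θ**2*(3 - θ)*exp(-θ)
The correct value should be: θ**2*(3 - θ)*exp(-θ)

Explanation: The sign of the whole expression was flipped: the term θ**2*(3 - θ)*exp(-θ) was incorrectly written as -θ**2*(3 - θ)*exp(-θ)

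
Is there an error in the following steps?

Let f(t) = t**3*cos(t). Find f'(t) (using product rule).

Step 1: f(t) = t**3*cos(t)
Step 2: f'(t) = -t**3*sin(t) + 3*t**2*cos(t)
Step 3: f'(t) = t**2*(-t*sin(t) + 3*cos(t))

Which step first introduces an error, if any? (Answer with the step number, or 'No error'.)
No error

All steps in this derivation are correct.
The final answer f'(t) = t**2*(-t*sin(t) + 3*cos(t)) is valid.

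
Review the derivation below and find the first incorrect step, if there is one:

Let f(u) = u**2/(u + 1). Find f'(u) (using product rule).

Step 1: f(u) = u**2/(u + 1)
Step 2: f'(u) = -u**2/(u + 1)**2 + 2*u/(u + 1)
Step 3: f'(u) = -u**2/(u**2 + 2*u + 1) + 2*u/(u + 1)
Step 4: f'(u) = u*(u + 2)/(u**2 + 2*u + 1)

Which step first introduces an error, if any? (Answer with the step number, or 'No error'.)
No error

All steps in this derivation are correct.
The final answer f'(u) = u*(u + 2)/(u**2 + 2*u + 1) is valid.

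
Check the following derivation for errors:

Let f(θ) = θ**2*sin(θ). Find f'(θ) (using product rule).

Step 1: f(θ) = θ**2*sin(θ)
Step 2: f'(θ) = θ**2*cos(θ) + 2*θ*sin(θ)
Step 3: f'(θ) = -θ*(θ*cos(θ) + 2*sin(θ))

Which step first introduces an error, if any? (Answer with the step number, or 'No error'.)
Step 3

Step 3 is incorrect due to a sign flip.
The step shows: -θ*(θ*cos(θ) + 2*sin(θ))
The correct value should be: θ*(θ*cos(θ) + 2*sin(θ))

Explanation: The sign of the whole expression was flipped: the term θ*(θ*cos(θ) + 2*sin(θ)) was incorrectly written as -θ*(θ*cos(θ) + 2*sin(θ))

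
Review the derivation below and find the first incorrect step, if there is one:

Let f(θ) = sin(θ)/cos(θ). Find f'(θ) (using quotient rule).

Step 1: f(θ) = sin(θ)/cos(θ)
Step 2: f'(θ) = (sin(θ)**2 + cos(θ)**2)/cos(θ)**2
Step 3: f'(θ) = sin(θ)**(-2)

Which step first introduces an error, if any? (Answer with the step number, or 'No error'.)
Step 3

Step 3 is incorrect due to a wrong trig function.
The step shows: sin(θ)**(-2)
The correct value should be: cos(θ)**(-2)

Explanation: cos(θ) was incorrectly written as sin(θ): the term cos(θ)**(-2) was incorrectly written as sin(θ)**(-2)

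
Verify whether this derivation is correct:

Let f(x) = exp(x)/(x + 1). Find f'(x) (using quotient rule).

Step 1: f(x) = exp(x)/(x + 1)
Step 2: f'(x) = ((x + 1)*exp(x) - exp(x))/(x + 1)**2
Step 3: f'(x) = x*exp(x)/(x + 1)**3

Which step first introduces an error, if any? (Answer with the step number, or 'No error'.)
Step 3

Step 3 is incorrect due to a wrong exponent.
The step shows: x*exp(x)/(x + 1)**3
The correct value should be: x*exp(x)/(x + 1)**2

Explanation: The exponent -2 on x + 1 was incorrectly written as -3: the term x*exp(x)/(x + 1)**2 was incorrectly written as x*exp(x)/(x + 1)**3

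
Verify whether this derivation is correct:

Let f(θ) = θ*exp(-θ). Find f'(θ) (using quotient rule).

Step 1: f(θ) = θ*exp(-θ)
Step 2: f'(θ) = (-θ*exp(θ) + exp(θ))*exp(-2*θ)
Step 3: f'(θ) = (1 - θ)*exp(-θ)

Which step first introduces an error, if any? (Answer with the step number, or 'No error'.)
No error

All steps in this derivation are correct.
The final answer f'(θ) = (1 - θ)*exp(-θ) is valid.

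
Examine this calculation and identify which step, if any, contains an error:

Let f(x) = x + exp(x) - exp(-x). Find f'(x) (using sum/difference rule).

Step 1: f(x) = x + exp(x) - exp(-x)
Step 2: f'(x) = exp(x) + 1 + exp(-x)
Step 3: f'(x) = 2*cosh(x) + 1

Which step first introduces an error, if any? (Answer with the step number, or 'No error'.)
No error

All steps in this derivation are correct.
The final answer f'(x) = 2*cosh(x) + 1 is valid.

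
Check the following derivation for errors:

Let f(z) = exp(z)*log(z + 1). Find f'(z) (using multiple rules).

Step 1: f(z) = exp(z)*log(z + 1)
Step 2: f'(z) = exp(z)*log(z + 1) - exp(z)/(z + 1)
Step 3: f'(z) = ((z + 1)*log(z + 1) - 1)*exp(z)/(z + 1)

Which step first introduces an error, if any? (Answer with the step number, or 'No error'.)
Step 2

Step 2 is incorrect due to a sign flip.
The step shows: exp(z)*log(z + 1) - exp(z)/(z + 1)
The correct value should be: exp(z)*log(z + 1) + exp(z)/(z + 1)

Explanation: The sign of one term was flipped: the term exp(z)/(z + 1) was incorrectly written as -exp(z)/(z + 1)
The later steps are derived from this incorrect expression, so the error originates in Step 2.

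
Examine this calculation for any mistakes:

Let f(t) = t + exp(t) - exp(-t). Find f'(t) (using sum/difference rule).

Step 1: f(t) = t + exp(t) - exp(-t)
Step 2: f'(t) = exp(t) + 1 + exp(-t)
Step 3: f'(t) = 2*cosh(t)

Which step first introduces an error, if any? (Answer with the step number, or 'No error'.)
Step 3

Step 3 is incorrect due to a dropped term.
The step shows: 2*cosh(t)
The correct value should be: 2*cosh(t) + 1

Explanation: A term was dropped: the term 1 was incorrectly omitted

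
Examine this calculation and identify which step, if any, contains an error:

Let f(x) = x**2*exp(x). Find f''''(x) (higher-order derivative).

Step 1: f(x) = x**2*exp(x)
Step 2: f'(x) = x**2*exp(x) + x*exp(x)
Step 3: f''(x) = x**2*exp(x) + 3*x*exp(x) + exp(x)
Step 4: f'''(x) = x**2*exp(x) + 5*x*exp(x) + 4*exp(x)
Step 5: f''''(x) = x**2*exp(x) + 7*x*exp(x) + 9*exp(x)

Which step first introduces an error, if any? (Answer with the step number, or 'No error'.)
Step 2

Step 2 is incorrect due to a wrong coefficient.
The step shows: x**2*exp(x) + x*exp(x)
The correct value should be: x**2*exp(x) + 2*x*exp(x)

Explanation: The coefficient 2 was incorrectly written as 1: the term 2*x*exp(x) was incorrectly written as x*exp(x)
The later steps are derived from this incorrect expression, so the error originates in Step 2.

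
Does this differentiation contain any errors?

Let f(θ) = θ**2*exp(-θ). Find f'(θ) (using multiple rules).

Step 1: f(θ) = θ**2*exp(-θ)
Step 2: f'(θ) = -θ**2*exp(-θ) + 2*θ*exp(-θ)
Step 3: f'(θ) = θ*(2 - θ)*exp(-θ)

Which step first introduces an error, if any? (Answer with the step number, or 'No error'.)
No error

All steps in this derivation are correct.
The final answer f'(θ) = θ*(2 - θ)*exp(-θ) is valid.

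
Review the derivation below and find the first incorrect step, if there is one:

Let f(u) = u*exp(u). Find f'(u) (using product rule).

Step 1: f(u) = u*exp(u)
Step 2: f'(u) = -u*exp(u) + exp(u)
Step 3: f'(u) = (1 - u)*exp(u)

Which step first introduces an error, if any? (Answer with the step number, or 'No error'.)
Step 2

Step 2 is incorrect due to a sign flip.
The step shows: -u*exp(u) + exp(u)
The correct value should be: u*exp(u) + exp(u)

Explanation: The sign of one term was flipped: the term u*exp(u) was incorrectly written as -u*exp(u)
The later steps are derived from this incorrect expression, so the error originates in Step 2.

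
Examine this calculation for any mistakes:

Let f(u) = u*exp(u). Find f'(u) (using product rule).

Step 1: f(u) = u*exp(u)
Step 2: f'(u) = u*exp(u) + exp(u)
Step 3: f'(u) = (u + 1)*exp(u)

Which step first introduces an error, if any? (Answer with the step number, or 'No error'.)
No error

All steps in this derivation are correct.
The final answer f'(u) = (u + 1)*exp(u) is valid.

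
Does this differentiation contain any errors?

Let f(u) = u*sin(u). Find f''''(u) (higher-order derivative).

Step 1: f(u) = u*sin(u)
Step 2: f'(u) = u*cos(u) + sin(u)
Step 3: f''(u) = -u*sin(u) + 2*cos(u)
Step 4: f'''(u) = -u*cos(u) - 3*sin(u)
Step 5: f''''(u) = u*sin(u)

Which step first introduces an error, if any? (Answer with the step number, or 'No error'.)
Step 5

Step 5 is incorrect due to a dropped term.
The step shows: u*sin(u)
The correct value should be: u*sin(u) - 4*cos(u)

Explanation: A term was dropped: the term -4*cos(u) was incorrectly omitted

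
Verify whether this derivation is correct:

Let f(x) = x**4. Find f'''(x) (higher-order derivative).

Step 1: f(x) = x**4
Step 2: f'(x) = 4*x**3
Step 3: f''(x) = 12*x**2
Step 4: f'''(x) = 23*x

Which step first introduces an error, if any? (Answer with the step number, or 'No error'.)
Step 4

Step 4 is incorrect due to a wrong coefficient.
The step shows: 23*x
The correct value should be: 24*x

Explanation: The coefficient 24 was incorrectly written as 23: the term 24*x was incorrectly written as 23*x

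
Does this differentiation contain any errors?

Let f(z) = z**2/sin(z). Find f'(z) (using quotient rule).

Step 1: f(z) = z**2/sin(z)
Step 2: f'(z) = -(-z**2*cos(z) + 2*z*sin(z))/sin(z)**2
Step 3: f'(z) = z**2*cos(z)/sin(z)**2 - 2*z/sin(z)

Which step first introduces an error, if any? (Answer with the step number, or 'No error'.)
Step 2

Step 2 is incorrect due to a sign flip.
The step shows: -(-z**2*cos(z) + 2*z*sin(z))/sin(z)**2
The correct value should be: (-z**2*cos(z) + 2*z*sin(z))/sin(z)**2

Explanation: The sign of the whole expression was flipped: the term (-z**2*cos(z) + 2*z*sin(z))/sin(z)**2 was incorrectly written as -(-z**2*cos(z) + 2*z*sin(z))/sin(z)**2
The later steps are derived from this incorrect expression, so the error originates in Step 2.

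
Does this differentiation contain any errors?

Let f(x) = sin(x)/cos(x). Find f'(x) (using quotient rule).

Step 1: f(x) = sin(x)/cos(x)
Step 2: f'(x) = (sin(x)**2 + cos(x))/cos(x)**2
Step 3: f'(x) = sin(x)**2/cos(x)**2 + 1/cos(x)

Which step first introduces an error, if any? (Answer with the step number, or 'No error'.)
Step 2

Step 2 is incorrect due to a wrong exponent.
The step shows: (sin(x)**2 + cos(x))/cos(x)**2
The correct value should be: (sin(x)**2 + cos(x)**2)/cos(x)**2

Explanation: The exponent 2 on cos(x) was incorrectly written as 1: the term (sin(x)**2 + cos(x)**2)/cos(x)**2 was incorrectly written as (sin(x)**2 + cos(x))/cos(x)**2
The later steps are derived from this incorrect expression, so the error originates in Step 2.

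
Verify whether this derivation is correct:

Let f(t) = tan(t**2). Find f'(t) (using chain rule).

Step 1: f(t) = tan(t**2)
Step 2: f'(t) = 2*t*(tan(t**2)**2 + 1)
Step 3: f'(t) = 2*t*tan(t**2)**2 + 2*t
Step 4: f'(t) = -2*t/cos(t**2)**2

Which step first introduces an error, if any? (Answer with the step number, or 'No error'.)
Step 4

Step 4 is incorrect due to a sign flip.
The step shows: -2*t/cos(t**2)**2
The correct value should be: 2*t/cos(t**2)**2

Explanation: The sign of the whole expression was flipped: the term 2*t/cos(t**2)**2 was incorrectly written as -2*t/cos(t**2)**2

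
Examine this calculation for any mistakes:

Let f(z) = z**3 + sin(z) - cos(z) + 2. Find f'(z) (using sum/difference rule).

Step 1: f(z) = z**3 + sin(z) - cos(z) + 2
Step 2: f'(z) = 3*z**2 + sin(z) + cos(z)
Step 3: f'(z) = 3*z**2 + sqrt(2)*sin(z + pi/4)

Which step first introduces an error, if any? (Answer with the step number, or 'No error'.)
No error

All steps in this derivation are correct.
The final answer f'(z) = 3*z**2 + sqrt(2)*sin(z + pi/4) is valid.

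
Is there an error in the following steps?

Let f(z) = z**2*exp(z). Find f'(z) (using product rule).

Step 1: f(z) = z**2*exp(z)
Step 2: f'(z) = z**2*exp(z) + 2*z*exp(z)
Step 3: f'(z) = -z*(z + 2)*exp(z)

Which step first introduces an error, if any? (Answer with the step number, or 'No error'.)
Step 3

Step 3 is incorrect due to a sign flip.
The step shows: -z*(z + 2)*exp(z)
The correct value should be: z*(z + 2)*exp(z)

Explanation: The sign of the whole expression was flipped: the term z*(z + 2)*exp(z) was incorrectly written as -z*(z + 2)*exp(z)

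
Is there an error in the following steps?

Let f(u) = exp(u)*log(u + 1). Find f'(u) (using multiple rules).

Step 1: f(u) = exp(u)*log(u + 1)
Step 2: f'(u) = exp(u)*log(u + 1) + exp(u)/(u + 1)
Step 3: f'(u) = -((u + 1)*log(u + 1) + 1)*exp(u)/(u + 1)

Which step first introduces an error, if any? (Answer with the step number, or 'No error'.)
Step 3

Step 3 is incorrect due to a sign flip.
The step shows: -((u + 1)*log(u + 1) + 1)*exp(u)/(u + 1)
The correct value should be: ((u + 1)*log(u + 1) + 1)*exp(u)/(u + 1)

Explanation: The sign of the whole expression was flipped: the term ((u + 1)*log(u + 1) + 1)*exp(u)/(u + 1) was incorrectly written as -((u + 1)*log(u + 1) + 1)*exp(u)/(u + 1)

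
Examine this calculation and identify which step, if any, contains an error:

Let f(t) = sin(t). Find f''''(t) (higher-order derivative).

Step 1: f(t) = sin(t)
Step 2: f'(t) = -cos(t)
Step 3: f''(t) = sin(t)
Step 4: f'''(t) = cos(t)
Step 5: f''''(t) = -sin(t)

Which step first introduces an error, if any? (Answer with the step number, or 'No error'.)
Step 2

Step 2 is incorrect due to a sign flip.
The step shows: -cos(t)
The correct value should be: cos(t)

Explanation: The sign of the whole expression was flipped: the term cos(t) was incorrectly written as -cos(t)
The later steps are derived from this incorrect expression, so the error originates in Step 2.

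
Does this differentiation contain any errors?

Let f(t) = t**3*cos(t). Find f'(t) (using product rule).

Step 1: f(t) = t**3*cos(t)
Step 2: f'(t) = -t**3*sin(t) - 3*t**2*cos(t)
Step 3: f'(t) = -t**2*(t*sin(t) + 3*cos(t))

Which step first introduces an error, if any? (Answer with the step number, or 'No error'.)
Step 2

Step 2 is incorrect due to a sign flip.
The step shows: -t**3*sin(t) - 3*t**2*cos(t)
The correct value should be: -t**3*sin(t) + 3*t**2*cos(t)

Explanation: The sign of one term was flipped: the term 3*t**2*cos(t) was incorrectly written as -3*t**2*cos(t)
The later steps are derived from this incorrect expression, so the error originates in Step 2.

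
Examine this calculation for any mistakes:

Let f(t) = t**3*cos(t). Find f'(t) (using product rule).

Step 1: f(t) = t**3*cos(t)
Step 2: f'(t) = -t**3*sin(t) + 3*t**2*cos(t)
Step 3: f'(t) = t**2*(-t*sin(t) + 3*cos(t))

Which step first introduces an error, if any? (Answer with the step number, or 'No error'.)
No error

All steps in this derivation are correct.
The final answer f'(t) = t**2*(-t*sin(t) + 3*cos(t)) is valid.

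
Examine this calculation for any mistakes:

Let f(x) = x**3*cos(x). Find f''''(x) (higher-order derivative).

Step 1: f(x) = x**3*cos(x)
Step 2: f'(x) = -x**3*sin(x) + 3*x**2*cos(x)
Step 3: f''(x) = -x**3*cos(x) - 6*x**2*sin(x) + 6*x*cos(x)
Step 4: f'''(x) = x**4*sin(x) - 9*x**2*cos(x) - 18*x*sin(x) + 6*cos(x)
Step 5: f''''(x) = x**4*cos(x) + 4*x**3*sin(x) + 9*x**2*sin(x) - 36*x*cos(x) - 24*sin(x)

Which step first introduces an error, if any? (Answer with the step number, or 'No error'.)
Step 4

Step 4 is incorrect due to a wrong exponent.
The step shows: x**4*sin(x) - 9*x**2*cos(x) - 18*x*sin(x) + 6*cos(x)
The correct value should be: x**3*sin(x) - 9*x**2*cos(x) - 18*x*sin(x) + 6*cos(x)

Explanation: The exponent 3 on x was incorrectly written as 4: the term x**3*sin(x) was incorrectly written as x**4*sin(x)
The later steps are derived from this incorrect expression, so the error originates in Step 4.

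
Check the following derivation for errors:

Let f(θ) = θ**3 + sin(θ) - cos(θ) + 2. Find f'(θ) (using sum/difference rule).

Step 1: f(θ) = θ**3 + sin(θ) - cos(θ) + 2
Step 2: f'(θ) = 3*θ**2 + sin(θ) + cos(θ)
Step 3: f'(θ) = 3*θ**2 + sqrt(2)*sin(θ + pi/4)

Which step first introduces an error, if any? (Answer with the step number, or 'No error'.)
No error

All steps in this derivation are correct.
The final answer f'(θ) = 3*θ**2 + sqrt(2)*sin(θ + pi/4) is valid.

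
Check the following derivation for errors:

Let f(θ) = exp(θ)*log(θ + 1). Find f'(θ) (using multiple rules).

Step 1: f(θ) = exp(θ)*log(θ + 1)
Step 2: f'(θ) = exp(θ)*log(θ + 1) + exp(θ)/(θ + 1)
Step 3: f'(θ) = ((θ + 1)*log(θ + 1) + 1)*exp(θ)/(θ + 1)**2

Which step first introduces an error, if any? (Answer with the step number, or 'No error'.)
Step 3

Step 3 is incorrect due to a wrong exponent.
The step shows: ((θ + 1)*log(θ + 1) + 1)*exp(θ)/(θ + 1)**2
The correct value should be: ((θ + 1)*log(θ + 1) + 1)*exp(θ)/(θ + 1)

Explanation: The exponent -1 on θ + 1 was incorrectly written as -2: the term ((θ + 1)*log(θ + 1) + 1)*exp(θ)/(θ + 1) was incorrectly written as ((θ + 1)*log(θ + 1) + 1)*exp(θ)/(θ + 1)**2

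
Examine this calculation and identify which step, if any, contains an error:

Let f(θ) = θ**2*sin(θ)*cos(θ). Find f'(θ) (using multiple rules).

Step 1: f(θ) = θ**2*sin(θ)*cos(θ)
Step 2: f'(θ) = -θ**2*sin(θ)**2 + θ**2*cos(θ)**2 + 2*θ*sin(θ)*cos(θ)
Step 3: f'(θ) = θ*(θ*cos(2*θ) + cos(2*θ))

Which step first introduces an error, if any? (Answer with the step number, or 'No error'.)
Step 3

Step 3 is incorrect due to a wrong trig function.
The step shows: θ*(θ*cos(2*θ) + cos(2*θ))
The correct value should be: θ*(θ*cos(2*θ) + sin(2*θ))

Explanation: sin(2*θ) was incorrectly written as cos(2*θ): the term θ*(θ*cos(2*θ) + sin(2*θ)) was incorrectly written as θ*(θ*cos(2*θ) + cos(2*θ))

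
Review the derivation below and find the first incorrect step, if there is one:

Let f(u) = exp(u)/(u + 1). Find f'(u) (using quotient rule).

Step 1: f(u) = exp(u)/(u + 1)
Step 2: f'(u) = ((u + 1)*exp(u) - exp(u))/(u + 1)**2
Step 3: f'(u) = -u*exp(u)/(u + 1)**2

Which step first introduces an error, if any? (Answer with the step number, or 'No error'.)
Step 3

Step 3 is incorrect due to a sign flip.
The step shows: -u*exp(u)/(u + 1)**2
The correct value should be: u*exp(u)/(u + 1)**2

Explanation: The sign of the whole expression was flipped: the term u*exp(u)/(u + 1)**2 was incorrectly written as -u*exp(u)/(u + 1)**2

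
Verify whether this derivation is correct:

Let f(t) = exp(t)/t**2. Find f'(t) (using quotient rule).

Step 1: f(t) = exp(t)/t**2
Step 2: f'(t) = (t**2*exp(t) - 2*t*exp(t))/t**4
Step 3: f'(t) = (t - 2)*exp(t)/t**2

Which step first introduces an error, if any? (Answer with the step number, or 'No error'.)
Step 3

Step 3 is incorrect due to a wrong exponent.
The step shows: (t - 2)*exp(t)/t**2
The correct value should be: (t - 2)*exp(t)/t**3

Explanation: The exponent -3 on t was incorrectly written as -2: the term (t - 2)*exp(t)/t**3 was incorrectly written as (t - 2)*exp(t)/t**2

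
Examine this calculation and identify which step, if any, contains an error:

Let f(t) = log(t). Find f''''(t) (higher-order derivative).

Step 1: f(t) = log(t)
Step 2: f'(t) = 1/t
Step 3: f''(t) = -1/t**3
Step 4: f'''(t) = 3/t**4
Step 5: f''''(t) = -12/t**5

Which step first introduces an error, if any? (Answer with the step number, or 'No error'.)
Step 3

Step 3 is incorrect due to a wrong exponent.
The step shows: -1/t**3
The correct value should be: -1/t**2

Explanation: The exponent -2 on t was incorrectly written as -3: the term -1/t**2 was incorrectly written as -1/t**3
The later steps are derived from this incorrect expression, so the error originates in Step 3.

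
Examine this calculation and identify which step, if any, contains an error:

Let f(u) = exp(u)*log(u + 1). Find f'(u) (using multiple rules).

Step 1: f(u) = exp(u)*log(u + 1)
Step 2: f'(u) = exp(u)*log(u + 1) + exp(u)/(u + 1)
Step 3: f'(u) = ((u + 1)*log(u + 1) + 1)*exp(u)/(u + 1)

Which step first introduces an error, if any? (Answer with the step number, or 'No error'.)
No error

All steps in this derivation are correct.
The final answer f'(u) = ((u + 1)*log(u + 1) + 1)*exp(u)/(u + 1) is valid.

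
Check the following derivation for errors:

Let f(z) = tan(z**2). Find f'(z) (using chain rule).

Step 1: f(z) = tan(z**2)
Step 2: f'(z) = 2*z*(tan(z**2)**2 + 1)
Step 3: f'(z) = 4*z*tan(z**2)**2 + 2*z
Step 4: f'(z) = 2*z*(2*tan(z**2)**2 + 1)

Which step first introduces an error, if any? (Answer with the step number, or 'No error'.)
Step 3

Step 3 is incorrect due to a wrong coefficient.
The step shows: 4*z*tan(z**2)**2 + 2*z
The correct value should be: 2*z*tan(z**2)**2 + 2*z

Explanation: The coefficient 2 was incorrectly written as 4: the term 2*z*tan(z**2)**2 was incorrectly written as 4*z*tan(z**2)**2
The later steps are derived from this incorrect expression, so the error originates in Step 3.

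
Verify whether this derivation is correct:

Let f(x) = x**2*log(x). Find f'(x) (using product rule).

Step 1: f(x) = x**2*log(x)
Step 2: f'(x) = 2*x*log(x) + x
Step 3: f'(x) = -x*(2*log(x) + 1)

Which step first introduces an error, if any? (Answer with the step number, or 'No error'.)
Step 3

Step 3 is incorrect due to a sign flip.
The step shows: -x*(2*log(x) + 1)
The correct value should be: x*(2*log(x) + 1)

Explanation: The sign of the whole expression was flipped: the term x*(2*log(x) + 1) was incorrectly written as -x*(2*log(x) + 1)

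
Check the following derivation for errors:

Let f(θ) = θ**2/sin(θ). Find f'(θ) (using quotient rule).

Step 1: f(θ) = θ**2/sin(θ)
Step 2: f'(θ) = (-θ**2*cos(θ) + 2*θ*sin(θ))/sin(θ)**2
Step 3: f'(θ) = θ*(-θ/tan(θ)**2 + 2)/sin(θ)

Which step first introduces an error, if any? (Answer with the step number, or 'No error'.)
Step 3

Step 3 is incorrect due to a wrong exponent.
The step shows: θ*(-θ/tan(θ)**2 + 2)/sin(θ)
The correct value should be: θ*(-θ/tan(θ) + 2)/sin(θ)

Explanation: The exponent -1 on tan(θ) was incorrectly written as -2: the term θ*(-θ/tan(θ) + 2)/sin(θ) was incorrectly written as θ*(-θ/tan(θ)**2 + 2)/sin(θ)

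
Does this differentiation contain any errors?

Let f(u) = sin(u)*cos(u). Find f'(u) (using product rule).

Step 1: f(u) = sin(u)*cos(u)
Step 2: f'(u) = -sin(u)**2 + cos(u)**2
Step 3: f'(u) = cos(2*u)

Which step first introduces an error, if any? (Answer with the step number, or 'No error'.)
No error

All steps in this derivation are correct.
The final answer f'(u) = cos(2*u) is valid.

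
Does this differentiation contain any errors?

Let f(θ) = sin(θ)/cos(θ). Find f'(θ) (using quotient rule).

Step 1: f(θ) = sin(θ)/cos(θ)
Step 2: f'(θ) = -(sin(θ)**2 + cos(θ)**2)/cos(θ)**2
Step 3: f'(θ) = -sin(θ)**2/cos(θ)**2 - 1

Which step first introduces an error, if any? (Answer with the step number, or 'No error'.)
Step 2

Step 2 is incorrect due to a sign flip.
The step shows: -(sin(θ)**2 + cos(θ)**2)/cos(θ)**2
The correct value should be: (sin(θ)**2 + cos(θ)**2)/cos(θ)**2

Explanation: The sign of the whole expression was flipped: the term (sin(θ)**2 + cos(θ)**2)/cos(θ)**2 was incorrectly written as -(sin(θ)**2 + cos(θ)**2)/cos(θ)**2
The later steps are derived from this incorrect expression, so the error originates in Step 2.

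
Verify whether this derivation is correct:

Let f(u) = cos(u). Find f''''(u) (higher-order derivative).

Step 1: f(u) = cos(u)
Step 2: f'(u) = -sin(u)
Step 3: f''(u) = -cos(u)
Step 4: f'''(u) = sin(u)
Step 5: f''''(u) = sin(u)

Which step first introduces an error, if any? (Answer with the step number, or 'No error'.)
Step 5

Step 5 is incorrect due to a wrong trig function.
The step shows: sin(u)
The correct value should be: cos(u)

Explanation: cos(u) was incorrectly written as sin(u): the term cos(u) was incorrectly written as sin(u)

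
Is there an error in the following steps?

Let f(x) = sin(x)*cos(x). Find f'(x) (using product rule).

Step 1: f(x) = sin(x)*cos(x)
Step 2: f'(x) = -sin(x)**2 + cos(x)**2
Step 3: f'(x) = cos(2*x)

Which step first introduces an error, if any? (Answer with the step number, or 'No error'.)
No error

All steps in this derivation are correct.
The final answer f'(x) = cos(2*x) is valid.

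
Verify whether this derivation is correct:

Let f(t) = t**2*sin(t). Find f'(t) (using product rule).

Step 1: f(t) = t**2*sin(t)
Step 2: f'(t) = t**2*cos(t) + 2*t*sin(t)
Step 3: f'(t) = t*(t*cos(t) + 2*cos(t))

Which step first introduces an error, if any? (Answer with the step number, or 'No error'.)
Step 3

Step 3 is incorrect due to a wrong trig function.
The step shows: t*(t*cos(t) + 2*cos(t))
The correct value should be: t*(t*cos(t) + 2*sin(t))

Explanation: sin(t) was incorrectly written as cos(t): the term t*(t*cos(t) + 2*sin(t)) was incorrectly written as t*(t*cos(t) + 2*cos(t))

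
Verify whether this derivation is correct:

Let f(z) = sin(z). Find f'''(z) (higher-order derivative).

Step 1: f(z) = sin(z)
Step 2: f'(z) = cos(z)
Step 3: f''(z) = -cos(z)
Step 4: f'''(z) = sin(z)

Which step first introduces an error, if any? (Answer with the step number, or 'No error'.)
Step 3

Step 3 is incorrect due to a wrong trig function.
The step shows: -cos(z)
The correct value should be: -sin(z)

Explanation: sin(z) was incorrectly written as cos(z): the term -sin(z) was incorrectly written as -cos(z)
The later steps are derived from this incorrect expression, so the error originates in Step 3.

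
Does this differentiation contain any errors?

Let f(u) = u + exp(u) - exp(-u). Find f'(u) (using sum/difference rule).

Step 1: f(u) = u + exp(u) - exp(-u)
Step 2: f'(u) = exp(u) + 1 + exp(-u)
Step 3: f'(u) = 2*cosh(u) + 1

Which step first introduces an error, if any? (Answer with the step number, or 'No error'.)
No error

All steps in this derivation are correct.
The final answer f'(u) = 2*cosh(u) + 1 is valid.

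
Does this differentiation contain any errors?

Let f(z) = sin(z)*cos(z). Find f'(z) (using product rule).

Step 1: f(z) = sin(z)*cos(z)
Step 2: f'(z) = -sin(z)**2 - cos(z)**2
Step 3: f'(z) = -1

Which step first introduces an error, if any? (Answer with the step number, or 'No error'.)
Step 2

Step 2 is incorrect due to a sign flip.
The step shows: -sin(z)**2 - cos(z)**2
The correct value should be: -sin(z)**2 + cos(z)**2

Explanation: The sign of one term was flipped: the term cos(z)**2 was incorrectly written as -cos(z)**2
The later steps are derived from this incorrect expression, so the error originates in Step 2.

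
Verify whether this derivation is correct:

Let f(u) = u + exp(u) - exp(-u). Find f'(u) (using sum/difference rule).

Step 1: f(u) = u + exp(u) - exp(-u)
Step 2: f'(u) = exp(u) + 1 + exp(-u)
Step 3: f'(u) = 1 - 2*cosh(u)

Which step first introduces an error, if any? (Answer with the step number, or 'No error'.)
Step 3

Step 3 is incorrect due to a sign flip.
The step shows: 1 - 2*cosh(u)
The correct value should be: 2*cosh(u) + 1

Explanation: The sign of one term was flipped: the term 2*cosh(u) was incorrectly written as -2*cosh(u)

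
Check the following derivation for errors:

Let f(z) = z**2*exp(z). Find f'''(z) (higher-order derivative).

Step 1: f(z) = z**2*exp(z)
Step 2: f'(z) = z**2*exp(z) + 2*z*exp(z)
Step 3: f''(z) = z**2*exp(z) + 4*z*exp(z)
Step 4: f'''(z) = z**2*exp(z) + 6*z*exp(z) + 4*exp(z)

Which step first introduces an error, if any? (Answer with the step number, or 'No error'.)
Step 3

Step 3 is incorrect due to a dropped term.
The step shows: z**2*exp(z) + 4*z*exp(z)
The correct value should be: z**2*exp(z) + 4*z*exp(z) + 2*exp(z)

Explanation: A term was dropped: the term 2*exp(z) was incorrectly omitted
The later steps are derived from this incorrect expression, so the error originates in Step 3.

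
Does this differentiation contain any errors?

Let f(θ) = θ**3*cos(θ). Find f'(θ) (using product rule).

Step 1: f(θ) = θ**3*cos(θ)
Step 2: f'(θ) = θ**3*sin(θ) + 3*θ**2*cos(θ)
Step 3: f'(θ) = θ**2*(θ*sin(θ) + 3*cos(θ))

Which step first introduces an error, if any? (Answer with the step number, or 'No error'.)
Step 2

Step 2 is incorrect due to a sign flip.
The step shows: θ**3*sin(θ) + 3*θ**2*cos(θ)
The correct value should be: -θ**3*sin(θ) + 3*θ**2*cos(θ)

Explanation: The sign of one term was flipped: the term -θ**3*sin(θ) was incorrectly written as θ**3*sin(θ)
The later steps are derived from this incorrect expression, so the error originates in Step 2.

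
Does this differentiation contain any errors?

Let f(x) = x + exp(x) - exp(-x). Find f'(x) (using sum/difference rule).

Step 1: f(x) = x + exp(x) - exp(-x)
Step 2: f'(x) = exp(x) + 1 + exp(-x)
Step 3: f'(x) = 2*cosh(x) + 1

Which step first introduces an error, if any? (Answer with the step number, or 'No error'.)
No error

All steps in this derivation are correct.
The final answer f'(x) = 2*cosh(x) + 1 is valid.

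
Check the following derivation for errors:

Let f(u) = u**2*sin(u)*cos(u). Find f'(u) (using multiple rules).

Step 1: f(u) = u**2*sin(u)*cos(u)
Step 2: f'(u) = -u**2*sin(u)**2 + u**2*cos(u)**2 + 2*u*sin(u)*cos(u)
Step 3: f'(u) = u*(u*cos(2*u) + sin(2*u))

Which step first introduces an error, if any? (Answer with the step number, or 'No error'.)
No error

All steps in this derivation are correct.
The final answer f'(u) = u*(u*cos(2*u) + sin(2*u)) is valid.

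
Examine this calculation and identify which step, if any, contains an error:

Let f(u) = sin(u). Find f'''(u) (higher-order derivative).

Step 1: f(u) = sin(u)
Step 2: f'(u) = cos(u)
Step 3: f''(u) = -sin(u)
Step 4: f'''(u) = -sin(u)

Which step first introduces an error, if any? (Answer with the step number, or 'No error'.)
Step 4

Step 4 is incorrect due to a wrong trig function.
The step shows: -sin(u)
The correct value should be: -cos(u)

Explanation: cos(u) was incorrectly written as sin(u): the term -cos(u) was incorrectly written as -sin(u)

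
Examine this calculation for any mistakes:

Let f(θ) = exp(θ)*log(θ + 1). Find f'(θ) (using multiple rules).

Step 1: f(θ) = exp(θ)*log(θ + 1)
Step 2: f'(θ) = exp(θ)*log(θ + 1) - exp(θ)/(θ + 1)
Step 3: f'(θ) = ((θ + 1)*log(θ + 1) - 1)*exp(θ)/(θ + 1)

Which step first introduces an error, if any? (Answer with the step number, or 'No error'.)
Step 2

Step 2 is incorrect due to a sign flip.
The step shows: exp(θ)*log(θ + 1) - exp(θ)/(θ + 1)
The correct value should be: exp(θ)*log(θ + 1) + exp(θ)/(θ + 1)

Explanation: The sign of one term was flipped: the term exp(θ)/(θ + 1) was incorrectly written as -exp(θ)/(θ + 1)
The later steps are derived from this incorrect expression, so the error originates in Step 2.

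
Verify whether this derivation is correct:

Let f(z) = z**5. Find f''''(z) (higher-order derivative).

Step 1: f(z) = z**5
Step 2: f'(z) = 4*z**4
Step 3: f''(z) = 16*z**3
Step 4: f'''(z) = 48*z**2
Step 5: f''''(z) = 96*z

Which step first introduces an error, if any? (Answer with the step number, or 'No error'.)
Step 2

Step 2 is incorrect due to a wrong coefficient.
The step shows: 4*z**4
The correct value should be: 5*z**4

Explanation: The coefficient 5 was incorrectly written as 4: the term 5*z**4 was incorrectly written as 4*z**4
The later steps are derived from this incorrect expression, so the error originates in Step 2.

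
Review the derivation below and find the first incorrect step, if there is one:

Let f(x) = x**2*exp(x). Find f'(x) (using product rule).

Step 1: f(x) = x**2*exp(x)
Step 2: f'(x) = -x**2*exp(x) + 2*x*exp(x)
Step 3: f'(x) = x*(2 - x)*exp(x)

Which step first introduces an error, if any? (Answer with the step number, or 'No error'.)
Step 2

Step 2 is incorrect due to a sign flip.
The step shows: -x**2*exp(x) + 2*x*exp(x)
The correct value should be: x**2*exp(x) + 2*x*exp(x)

Explanation: The sign of one term was flipped: the term x**2*exp(x) was incorrectly written as -x**2*exp(x)
The later steps are derived from this incorrect expression, so the error originates in Step 2.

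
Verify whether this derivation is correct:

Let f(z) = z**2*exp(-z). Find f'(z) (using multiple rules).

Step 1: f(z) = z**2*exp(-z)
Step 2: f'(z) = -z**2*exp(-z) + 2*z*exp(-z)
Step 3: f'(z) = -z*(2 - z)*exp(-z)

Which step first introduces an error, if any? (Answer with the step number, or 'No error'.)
Step 3

Step 3 is incorrect due to a sign flip.
The step shows: -z*(2 - z)*exp(-z)
The correct value should be: z*(2 - z)*exp(-z)

Explanation: The sign of the whole expression was flipped: the term z*(2 - z)*exp(-z) was incorrectly written as -z*(2 - z)*exp(-z)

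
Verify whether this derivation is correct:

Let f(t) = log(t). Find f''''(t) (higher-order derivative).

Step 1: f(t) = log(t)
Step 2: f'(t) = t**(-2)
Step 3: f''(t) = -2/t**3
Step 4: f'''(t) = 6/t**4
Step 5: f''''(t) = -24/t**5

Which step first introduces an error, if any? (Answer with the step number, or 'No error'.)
Step 2

Step 2 is incorrect due to a wrong exponent.
The step shows: t**(-2)
The correct value should be: 1/t

Explanation: The exponent -1 on t was incorrectly written as -2: the term 1/t was incorrectly written as t**(-2)
The later steps are derived from this incorrect expression, so the error originates in Step 2.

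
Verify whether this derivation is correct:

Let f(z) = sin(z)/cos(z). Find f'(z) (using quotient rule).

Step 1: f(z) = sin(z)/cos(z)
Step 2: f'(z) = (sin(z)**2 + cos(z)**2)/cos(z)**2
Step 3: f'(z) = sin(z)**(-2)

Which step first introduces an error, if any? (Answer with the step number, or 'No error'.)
Step 3

Step 3 is incorrect due to a wrong trig function.
The step shows: sin(z)**(-2)
The correct value should be: cos(z)**(-2)

Explanation: cos(z) was incorrectly written as sin(z): the term cos(z)**(-2) was incorrectly written as sin(z)**(-2)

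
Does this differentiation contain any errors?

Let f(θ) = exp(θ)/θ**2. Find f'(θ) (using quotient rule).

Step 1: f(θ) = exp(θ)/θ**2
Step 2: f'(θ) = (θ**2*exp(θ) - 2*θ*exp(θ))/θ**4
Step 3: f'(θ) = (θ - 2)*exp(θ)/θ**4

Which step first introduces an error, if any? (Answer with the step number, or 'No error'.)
Step 3

Step 3 is incorrect due to a wrong exponent.
The step shows: (θ - 2)*exp(θ)/θ**4
The correct value should be: (θ - 2)*exp(θ)/θ**3

Explanation: The exponent -3 on θ was incorrectly written as -4: the term (θ - 2)*exp(θ)/θ**3 was incorrectly written as (θ - 2)*exp(θ)/θ**4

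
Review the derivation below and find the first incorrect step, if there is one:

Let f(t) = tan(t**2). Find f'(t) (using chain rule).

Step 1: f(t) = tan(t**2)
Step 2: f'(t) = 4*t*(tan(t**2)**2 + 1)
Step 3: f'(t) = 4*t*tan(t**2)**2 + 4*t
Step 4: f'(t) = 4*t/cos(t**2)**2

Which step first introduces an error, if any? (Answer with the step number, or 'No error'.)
Step 2

Step 2 is incorrect due to a wrong coefficient.
The step shows: 4*t*(tan(t**2)**2 + 1)
The correct value should be: 2*t*(tan(t**2)**2 + 1)

Explanation: The coefficient 2 was incorrectly written as 4: the term 2*t*(tan(t**2)**2 + 1) was incorrectly written as 4*t*(tan(t**2)**2 + 1)
The later steps are derived from this incorrect expression, so the error originates in Step 2.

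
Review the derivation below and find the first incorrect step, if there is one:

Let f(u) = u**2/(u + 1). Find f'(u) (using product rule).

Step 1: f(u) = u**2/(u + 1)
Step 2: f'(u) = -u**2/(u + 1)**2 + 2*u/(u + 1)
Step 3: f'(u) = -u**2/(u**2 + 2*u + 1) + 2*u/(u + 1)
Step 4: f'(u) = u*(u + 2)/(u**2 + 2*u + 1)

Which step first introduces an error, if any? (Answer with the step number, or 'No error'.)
No error

All steps in this derivation are correct.
The final answer f'(u) = u*(u + 2)/(u**2 + 2*u + 1) is valid.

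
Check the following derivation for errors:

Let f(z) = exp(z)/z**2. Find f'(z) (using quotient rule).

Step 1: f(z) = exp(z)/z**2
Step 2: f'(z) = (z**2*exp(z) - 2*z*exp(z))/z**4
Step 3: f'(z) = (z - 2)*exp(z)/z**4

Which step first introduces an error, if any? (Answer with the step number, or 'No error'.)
Step 3

Step 3 is incorrect due to a wrong exponent.
The step shows: (z - 2)*exp(z)/z**4
The correct value should be: (z - 2)*exp(z)/z**3

Explanation: The exponent -3 on z was incorrectly written as -4: the term (z - 2)*exp(z)/z**3 was incorrectly written as (z - 2)*exp(z)/z**4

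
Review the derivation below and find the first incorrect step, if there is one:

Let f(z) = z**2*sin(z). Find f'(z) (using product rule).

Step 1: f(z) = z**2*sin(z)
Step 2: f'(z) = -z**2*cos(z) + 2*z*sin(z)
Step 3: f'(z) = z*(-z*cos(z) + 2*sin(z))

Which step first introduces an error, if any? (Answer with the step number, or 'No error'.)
Step 2

Step 2 is incorrect due to a sign flip.
The step shows: -z**2*cos(z) + 2*z*sin(z)
The correct value should be: z**2*cos(z) + 2*z*sin(z)

Explanation: The sign of one term was flipped: the term z**2*cos(z) was incorrectly written as -z**2*cos(z)
The later steps are derived from this incorrect expression, so the error originates in Step 2.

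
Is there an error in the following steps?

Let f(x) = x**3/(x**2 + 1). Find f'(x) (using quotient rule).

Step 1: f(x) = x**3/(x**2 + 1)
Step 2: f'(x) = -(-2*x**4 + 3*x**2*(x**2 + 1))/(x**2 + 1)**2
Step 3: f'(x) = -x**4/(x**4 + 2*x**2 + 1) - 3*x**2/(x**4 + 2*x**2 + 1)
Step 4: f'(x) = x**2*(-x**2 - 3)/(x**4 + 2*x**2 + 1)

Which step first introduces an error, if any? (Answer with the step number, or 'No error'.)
Step 2

Step 2 is incorrect due to a sign flip.
The step shows: -(-2*x**4 + 3*x**2*(x**2 + 1))/(x**2 + 1)**2
The correct value should be: (-2*x**4 + 3*x**2*(x**2 + 1))/(x**2 + 1)**2

Explanation: The sign of the whole expression was flipped: the term (-2*x**4 + 3*x**2*(x**2 + 1))/(x**2 + 1)**2 was incorrectly written as -(-2*x**4 + 3*x**2*(x**2 + 1))/(x**2 + 1)**2
The later steps are derived from this incorrect expression, so the error originates in Step 2.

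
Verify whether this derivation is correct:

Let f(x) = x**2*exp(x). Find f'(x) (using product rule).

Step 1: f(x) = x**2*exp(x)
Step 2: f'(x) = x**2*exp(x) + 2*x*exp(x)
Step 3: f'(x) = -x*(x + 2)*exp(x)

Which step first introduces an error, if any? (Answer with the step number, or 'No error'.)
Step 3

Step 3 is incorrect due to a sign flip.
The step shows: -x*(x + 2)*exp(x)
The correct value should be: x*(x + 2)*exp(x)

Explanation: The sign of the whole expression was flipped: the term x*(x + 2)*exp(x) was incorrectly written as -x*(x + 2)*exp(x)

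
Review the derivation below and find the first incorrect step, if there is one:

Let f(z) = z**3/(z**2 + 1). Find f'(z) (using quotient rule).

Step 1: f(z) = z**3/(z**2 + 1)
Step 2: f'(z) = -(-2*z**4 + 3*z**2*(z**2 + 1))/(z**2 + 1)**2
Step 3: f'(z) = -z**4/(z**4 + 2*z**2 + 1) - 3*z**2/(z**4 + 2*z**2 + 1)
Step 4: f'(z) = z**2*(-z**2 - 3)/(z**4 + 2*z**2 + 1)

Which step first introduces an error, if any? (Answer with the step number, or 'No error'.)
Step 2

Step 2 is incorrect due to a sign flip.
The step shows: -(-2*z**4 + 3*z**2*(z**2 + 1))/(z**2 + 1)**2
The correct value should be: (-2*z**4 + 3*z**2*(z**2 + 1))/(z**2 + 1)**2

Explanation: The sign of the whole expression was flipped: the term (-2*z**4 + 3*z**2*(z**2 + 1))/(z**2 + 1)**2 was incorrectly written as -(-2*z**4 + 3*z**2*(z**2 + 1))/(z**2 + 1)**2
The later steps are derived from this incorrect expression, so the error originates in Step 2.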